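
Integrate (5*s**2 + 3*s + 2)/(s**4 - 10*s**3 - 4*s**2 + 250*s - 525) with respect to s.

67*log(s - 7)/24 - 71*log(s - 5)/20 + 7*log(s - 3)/8 - 7*log(s + 5)/60 + C

Factor the denominator: (s - 7)*(s - 5)*(s - 3)*(s + 5).
Partial-fraction decomposition: -7/(60*(s + 5)) + 7/(8*(s - 3)) - 71/(20*(s - 5)) + 67/(24*(s - 7)).
Integrate each term: A/(s−a) contributes A·log|s−a|.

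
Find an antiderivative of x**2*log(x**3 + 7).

x**3*log(x**3 + 7)/3 - x**3/3 + 7*log(x**3 + 7)/3 + C

Let u = x**3 + 7, so du = (3*x**2) dx.
The integral becomes (1/3)·∫ log(u) du; integrate by parts with u′=log(u), dv′=du.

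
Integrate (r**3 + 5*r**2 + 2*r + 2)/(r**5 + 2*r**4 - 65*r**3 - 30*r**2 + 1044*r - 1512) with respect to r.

Factor the denominator: (r - 6)*(r - 3)*(r - 2)*(r + 6)*(r + 7).
Partial-fraction decomposition: -11/(117*(r + 7)) + 23/(432*(r + 6)) + 17/(144*(r - 2)) - 8/(27*(r - 3)) + 205/(936*(r - 6)).
Integrate each term: A/(r−a) contributes A·log|r−a|.

205*log(r - 6)/936 - 8*log(r - 3)/27 + 17*log(r - 2)/144 + 23*log(r + 6)/432 - 11*log(r + 7)/117 + C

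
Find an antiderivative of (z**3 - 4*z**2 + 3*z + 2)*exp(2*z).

(4*z**3 - 22*z**2 + 34*z - 9)*exp(2*z)/8 + C

Use integration by parts with u = z**3 - 4*z**2 + 3*z + 2, dv = exp(2*z) dz, so v = exp(2*z)/2.
Apply parts 3 times (tabular method): alternate signs, differentiate u down to 0, integrate dv up.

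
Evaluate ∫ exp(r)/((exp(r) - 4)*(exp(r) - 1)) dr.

Let u = e^r, du = e^r dr.
The integral becomes ∫ du/((u-1)(u-4)); decompose into partial fractions.

log(exp(r) - 4)/3 - log(exp(r) - 1)/3 + C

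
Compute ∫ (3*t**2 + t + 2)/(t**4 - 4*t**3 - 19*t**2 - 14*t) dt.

-log(t)/7 + 13*log(t - 7)/42 + log(t + 1)/2 - 2*log(t + 2)/3 + C

Factor the denominator: t*(t - 7)*(t + 1)*(t + 2).
Partial-fraction decomposition: -2/(3*(t + 2)) + 1/(2*(t + 1)) + 13/(42*(t - 7)) - 1/(7*t).
Integrate each term: A/(t−a) contributes A·log|t−a|.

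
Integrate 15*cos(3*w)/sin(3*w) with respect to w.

5*log(sin(3*w)) + C

Let u = sin(3*w), so du = (3*cos(3*w)) dw.
Rewriting, the integral becomes 5·∫ 1/u du = 5·log(u).
Substituting back, u = sin(3*w).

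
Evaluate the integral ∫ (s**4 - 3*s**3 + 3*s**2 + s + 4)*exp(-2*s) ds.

Use integration by parts with u = s**4 - 3*s**3 + 3*s**2 + s + 4, dv = exp(-2*s) ds, so v = -exp(-2*s)/2.
Apply parts 4 times (tabular method): alternate signs, differentiate u down to 0, integrate dv up.

(-4*s**4 + 4*s**3 - 6*s**2 - 10*s - 21)*exp(-2*s)/8 + C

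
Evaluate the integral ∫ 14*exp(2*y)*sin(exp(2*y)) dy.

-7*cos(exp(2*y)) + C

Let u = exp(2*y), so du = (2*exp(2*y)) dy.
Rewriting, the integral becomes 7·∫ sin(u) du = 7·-cos(u).
Substituting back, u = exp(2*y).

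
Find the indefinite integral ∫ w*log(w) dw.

Use integration by parts with u = log(w), dv = w dw.
Then du = 1/w dw and v = w**2/2.

w**2*log(w)/2 - w**2/4 + C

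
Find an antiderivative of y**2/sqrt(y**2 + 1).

Substitute y = tan(θ), so dy = sec(θ)^2 dθ and the radical becomes sqrt(y**2 + 1) = sec(θ) by the Pythagorean identity.
Integrate the resulting trig expression in θ, then back-substitute tan(θ) = y, sec(θ) = sqrt(y**2 + 1) (absorbing any constant into C).

y*sqrt(y**2 + 1)/2 - log(y + sqrt(y**2 + 1))/2 + C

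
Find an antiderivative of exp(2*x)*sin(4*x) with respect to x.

exp(2*x)*sin(4*x)/10 - exp(2*x)*cos(4*x)/5 + C

Let I denote the integral. Integrate by parts with u = sin(4*x), dv = exp(2*x) dx, so v = exp(2*x)/2: I = exp(2*x)*sin(4*x)/2 − 2·∫ exp(2*x)*cos(4*x) dx.
Apply parts again with u = cos(4*x), dv = exp(2*x) dx: ∫ exp(2*x)*cos(4*x) dx = exp(2*x)*cos(4*x)/2 + 2·I. Substituting back brings back I: I = exp(2*x)*sin(4*x)/2 - exp(2*x)*cos(4*x) − 4·I.
Solving for I: (1 + 4)·I equals the remaining terms, so I = (1/5)·(exp(2*x)*sin(4*x)/2 - exp(2*x)*cos(4*x)).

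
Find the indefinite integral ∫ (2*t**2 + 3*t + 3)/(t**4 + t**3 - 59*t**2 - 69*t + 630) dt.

61*log(t - 7)/312 - 5*log(t - 3)/48 + 19*log(t + 5)/48 - 19*log(t + 6)/39 + C

Factor the denominator: (t - 7)*(t - 3)*(t + 5)*(t + 6).
Partial-fraction decomposition: -19/(39*(t + 6)) + 19/(48*(t + 5)) - 5/(48*(t - 3)) + 61/(312*(t - 7)).
Integrate each term: A/(t−a) contributes A·log|t−a|.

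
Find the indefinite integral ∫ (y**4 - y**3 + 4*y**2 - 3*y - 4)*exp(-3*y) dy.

Use integration by parts with u = y**4 - y**3 + 4*y**2 - 3*y - 4, dv = exp(-3*y) dy, so v = -exp(-3*y)/3.
Apply parts 4 times (tabular method): alternate signs, differentiate u down to 0, integrate dv up.

(-27*y**4 - 9*y**3 - 117*y**2 + 3*y + 109)*exp(-3*y)/81 + C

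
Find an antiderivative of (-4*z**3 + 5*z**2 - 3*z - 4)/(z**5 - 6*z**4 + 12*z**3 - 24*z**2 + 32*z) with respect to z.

-log(z)/8 - 6*log(z - 4)/5 + 11*log(z - 2)/16 + 51*log(z**2 + 4)/160 - 23*atan(z/2)/80 + C

Factor the denominator: z*(z - 4)*(z - 2)*(z**2 + 4).
Partial-fraction decomposition: (51*z - 46)/(80*(z**2 + 4)) + 11/(16*(z - 2)) - 6/(5*(z - 4)) - 1/(8*z).
Integrate each term; A/(z−a) gives A·log|z−a|; the (Bz+D)/(z²+p²) term gives a log and an atan.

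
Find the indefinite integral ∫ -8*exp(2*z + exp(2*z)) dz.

-4*exp(exp(2*z)) + C

Let u = exp(2*z), so du = (2*exp(2*z)) dz.
Rewriting, the integral becomes -4·∫ e^u du = -4·e^u.
Substituting back, u = exp(2*z).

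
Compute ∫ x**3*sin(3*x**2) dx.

Let u = x², du = 2x dx; rewrite as (1/2)∫ u^1·sin(3u) du.
Now integrate by parts 1 time.

-x**2*cos(3*x**2)/6 + sin(3*x**2)/18 + C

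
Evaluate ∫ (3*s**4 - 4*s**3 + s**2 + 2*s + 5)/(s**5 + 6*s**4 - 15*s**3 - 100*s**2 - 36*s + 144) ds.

Factor the denominator: (s - 4)*(s - 1)*(s + 2)*(s + 3)*(s + 6).
Partial-fraction decomposition: 683/(120*(s + 6)) - 359/(84*(s + 3)) + 85/(72*(s + 2)) - 1/(36*(s - 1)) + 541/(1260*(s - 4)).
Integrate each term: A/(s−a) contributes A·log|s−a|.

541*log(s - 4)/1260 - log(s - 1)/36 + 85*log(s + 2)/72 - 359*log(s + 3)/84 + 683*log(s + 6)/120 + C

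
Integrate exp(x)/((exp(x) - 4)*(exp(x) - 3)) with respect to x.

log(exp(x) - 4) - log(exp(x) - 3) + C

Let u = e^x, du = e^x dx.
The integral becomes ∫ du/((u-4)(u-3)); decompose into partial fractions.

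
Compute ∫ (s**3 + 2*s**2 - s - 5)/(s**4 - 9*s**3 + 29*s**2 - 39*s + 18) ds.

-35*log(s - 3)/4 + 9*log(s - 2) + 3*log(s - 1)/4 - 37/(2*s - 6) + C

Factor the denominator: (s - 3)**2*(s - 2)*(s - 1).
Partial-fraction decomposition: 3/(4*(s - 1)) + 9/(s - 2) - 35/(4*(s - 3)) + 37/(2*(s - 3)**2).
Integrate each term; A/(s−a) gives A·log|s−a|; A/(s−a)² gives −A/(s−a).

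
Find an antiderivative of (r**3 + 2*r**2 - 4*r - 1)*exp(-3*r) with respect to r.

Use integration by parts with u = r**3 + 2*r**2 - 4*r - 1, dv = exp(-3*r) dr, so v = -exp(-3*r)/3.
Apply parts 3 times (tabular method): alternate signs, differentiate u down to 0, integrate dv up.

(-3*r**3 - 9*r**2 + 6*r + 5)*exp(-3*r)/9 + C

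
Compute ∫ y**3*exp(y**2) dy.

Let u = y², du = 2y dy; rewrite as (1/2)∫ u^1·exp(1u) du.
Now integrate by parts 1 time.

(y**2 - 1)*exp(y**2)/2 + C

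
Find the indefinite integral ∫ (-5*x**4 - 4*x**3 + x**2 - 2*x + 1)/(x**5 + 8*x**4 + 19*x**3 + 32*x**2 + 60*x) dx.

log(x)/60 + 281*log(x + 3)/78 - 2589*log(x + 5)/290 + 465*log(x**2 + 4)/3016 + 409*atan(x/2)/377 + C

Factor the denominator: x*(x + 3)*(x + 5)*(x**2 + 4).
Partial-fraction decomposition: (465*x + 3272)/(1508*(x**2 + 4)) - 2589/(290*(x + 5)) + 281/(78*(x + 3)) + 1/(60*x).
Integrate each term; A/(x−a) gives A·log|x−a|; the (Bx+D)/(x²+p²) term gives a log and an atan.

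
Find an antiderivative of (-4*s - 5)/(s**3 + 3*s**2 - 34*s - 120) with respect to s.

-29*log(s - 6)/110 - 11*log(s + 4)/10 + 15*log(s + 5)/11 + C

Factor the denominator: (s - 6)*(s + 4)*(s + 5).
Partial-fraction decomposition: 15/(11*(s + 5)) - 11/(10*(s + 4)) - 29/(110*(s - 6)).
Integrate each term: A/(s−a) contributes A·log|s−a|.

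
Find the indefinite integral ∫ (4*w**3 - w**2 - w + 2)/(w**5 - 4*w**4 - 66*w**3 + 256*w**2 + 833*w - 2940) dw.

659*log(w - 7)/616 - 59*log(w - 5)/54 + 7*log(w - 3)/40 + 38*log(w + 4)/297 - 353*log(w + 7)/1260 + C

Factor the denominator: (w - 7)*(w - 5)*(w - 3)*(w + 4)*(w + 7).
Partial-fraction decomposition: -353/(1260*(w + 7)) + 38/(297*(w + 4)) + 7/(40*(w - 3)) - 59/(54*(w - 5)) + 659/(616*(w - 7)).
Integrate each term: A/(w−a) contributes A·log|w−a|.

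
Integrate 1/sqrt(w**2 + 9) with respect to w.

Substitute w = 3·tan(θ), so dw = 3·sec(θ)^2 dθ and the radical becomes sqrt(w**2 + 9) = 3·sec(θ) by the Pythagorean identity.
Integrate the resulting trig expression in θ, then back-substitute tan(θ) = w/3, sec(θ) = sqrt(w**2 + 9)/3 (absorbing any constant into C).

log(w + sqrt(w**2 + 9)) + C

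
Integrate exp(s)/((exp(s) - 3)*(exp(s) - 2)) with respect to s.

Let u = e^s, du = e^s ds.
The integral becomes ∫ du/((u-3)(u-2)); decompose into partial fractions.

log(exp(s) - 3) - log(exp(s) - 2) + C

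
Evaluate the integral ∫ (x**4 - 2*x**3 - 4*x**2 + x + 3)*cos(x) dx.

Use integration by parts with u = x**4 - 2*x**3 - 4*x**2 + x + 3, dv = cos(x) dx, so v = sin(x).
Apply parts 4 times (tabular method): alternate signs, differentiate u down to 0, integrate dv up.

x**4*sin(x) - 2*x**3*sin(x) + 4*x**3*cos(x) - 16*x**2*sin(x) - 6*x**2*cos(x) + 13*x*sin(x) - 32*x*cos(x) + 35*sin(x) + 13*cos(x) + C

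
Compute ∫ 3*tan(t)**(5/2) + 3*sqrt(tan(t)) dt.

2*tan(t)**(3/2) + C

Let u = tan(t), so du = (tan(t)**2 + 1) dt.
Rewriting, the integral becomes 3·∫ √u du = 3·(2/3)u^(3/2).
Substituting back, u = tan(t).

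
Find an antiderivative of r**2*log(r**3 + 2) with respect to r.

r**3*log(r**3 + 2)/3 - r**3/3 + 2*log(r**3 + 2)/3 + C

Let u = r**3 + 2, so du = (3*r**2) dr.
The integral becomes (1/3)·∫ log(u) du; integrate by parts with u′=log(u), dv′=du.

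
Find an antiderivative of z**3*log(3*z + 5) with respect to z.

z**4*log(3*z + 5)/4 - z**4/16 + 5*z**3/36 - 25*z**2/72 + 125*z/108 - 625*log(3*z + 5)/324 + C

Use integration by parts with u = log(3*z + 5), dv = z**3 dz.
Then du = 3/(3*z + 5) dz and v = z**4/4.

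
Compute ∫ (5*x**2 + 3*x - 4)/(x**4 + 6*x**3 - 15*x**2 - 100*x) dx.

log(x)/25 + 22*log(x - 4)/81 - 631*log(x + 5)/2025 - 106/(45*x + 225) + C

Factor the denominator: x*(x - 4)*(x + 5)**2.
Partial-fraction decomposition: -631/(2025*(x + 5)) + 106/(45*(x + 5)**2) + 22/(81*(x - 4)) + 1/(25*x).
Integrate each term; A/(x−a) gives A·log|x−a|; A/(x−a)² gives −A/(x−a).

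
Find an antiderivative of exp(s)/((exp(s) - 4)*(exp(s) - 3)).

Let u = e^s, du = e^s ds.
The integral becomes ∫ du/((u-3)(u-4)); decompose into partial fractions.

log(exp(s) - 4) - log(exp(s) - 3) + C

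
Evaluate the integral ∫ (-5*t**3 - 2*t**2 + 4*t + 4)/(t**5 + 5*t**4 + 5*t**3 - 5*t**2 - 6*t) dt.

-2*log(t)/3 + log(t - 1)/24 + 3*log(t + 1)/4 - 14*log(t + 2)/3 + 109*log(t + 3)/24 + C

Factor the denominator: t*(t - 1)*(t + 1)*(t + 2)*(t + 3).
Partial-fraction decomposition: 109/(24*(t + 3)) - 14/(3*(t + 2)) + 3/(4*(t + 1)) + 1/(24*(t - 1)) - 2/(3*t).
Integrate each term: A/(t−a) contributes A·log|t−a|.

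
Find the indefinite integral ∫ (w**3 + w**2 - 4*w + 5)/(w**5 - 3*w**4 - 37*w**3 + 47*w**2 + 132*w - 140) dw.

41*log(w - 7)/360 - 9*log(w - 2)/140 + log(w - 1)/36 - log(w + 2)/36 - 25*log(w + 5)/504 + C

Factor the denominator: (w - 7)*(w - 2)*(w - 1)*(w + 2)*(w + 5).
Partial-fraction decomposition: -25/(504*(w + 5)) - 1/(36*(w + 2)) + 1/(36*(w - 1)) - 9/(140*(w - 2)) + 41/(360*(w - 7)).
Integrate each term: A/(w−a) contributes A·log|w−a|.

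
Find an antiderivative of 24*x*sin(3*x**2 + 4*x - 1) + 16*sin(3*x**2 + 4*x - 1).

-4*cos(3*x**2 + 4*x - 1) + C

Let u = 3*x**2 + 4*x - 1, so du = (6*x + 4) dx.
Rewriting, the integral becomes 4·∫ sin(u) du = 4·-cos(u).
Substituting back, u = 3*x**2 + 4*x - 1.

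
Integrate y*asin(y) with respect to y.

Use integration by parts with u = arcsin(y), dv = y dy.
Then du = 1/sqrt(-y**2 + 1) dy.

y**2*asin(y)/2 + y*sqrt(-y**2 + 1)/4 - asin(y)/4 + C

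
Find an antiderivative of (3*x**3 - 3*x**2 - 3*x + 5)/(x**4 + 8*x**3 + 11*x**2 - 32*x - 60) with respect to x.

Factor the denominator: (x - 2)*(x + 2)*(x + 3)*(x + 5).
Partial-fraction decomposition: 215/(21*(x + 5)) - 47/(5*(x + 3)) + 25/(12*(x + 2)) + 11/(140*(x - 2)).
Integrate each term: A/(x−a) contributes A·log|x−a|.

11*log(x - 2)/140 + 25*log(x + 2)/12 - 47*log(x + 3)/5 + 215*log(x + 5)/21 + C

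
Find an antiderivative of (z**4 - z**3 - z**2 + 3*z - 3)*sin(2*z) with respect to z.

-z**4*cos(2*z)/2 + z**3*sin(2*z) + z**3*cos(2*z)/2 - 3*z**2*sin(2*z)/4 + 2*z**2*cos(2*z) - 2*z*sin(2*z) - 9*z*cos(2*z)/4 + 9*sin(2*z)/8 + cos(2*z)/2 + C

Use integration by parts with u = z**4 - z**3 - z**2 + 3*z - 3, dv = sin(2*z) dz, so v = -cos(2*z)/2.
Apply parts 4 times (tabular method): alternate signs, differentiate u down to 0, integrate dv up.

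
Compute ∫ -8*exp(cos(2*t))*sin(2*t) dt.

Let u = cos(2*t), so du = (-2*sin(2*t)) dt.
Rewriting, the integral becomes 4·∫ e^u du = 4·e^u.
Substituting back, u = cos(2*t).

4*exp(cos(2*t)) + C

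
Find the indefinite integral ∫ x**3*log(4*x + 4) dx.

x**4*log(4*x + 4)/4 - x**4/16 + x**3/12 - x**2/8 + x/4 - log(x + 1)/4 + C

Use integration by parts with u = log(4*x + 4), dv = x**3 dx.
Then du = 4/(4*x + 4) dx and v = x**4/4.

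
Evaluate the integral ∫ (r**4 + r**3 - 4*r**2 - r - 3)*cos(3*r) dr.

Use integration by parts with u = r**4 + r**3 - 4*r**2 - r - 3, dv = cos(3*r) dr, so v = sin(3*r)/3.
Apply parts 4 times (tabular method): alternate signs, differentiate u down to 0, integrate dv up.

r**4*sin(3*r)/3 + r**3*sin(3*r)/3 + 4*r**3*cos(3*r)/9 - 16*r**2*sin(3*r)/9 + r**2*cos(3*r)/3 - 5*r*sin(3*r)/9 - 32*r*cos(3*r)/27 - 49*sin(3*r)/81 - 5*cos(3*r)/27 + C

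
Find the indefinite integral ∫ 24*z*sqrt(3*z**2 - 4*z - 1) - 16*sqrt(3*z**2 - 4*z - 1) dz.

Let u = 3*z**2 - 4*z - 1, so du = (6*z - 4) dz.
Rewriting, the integral becomes 4·∫ √u du = 4·(2/3)u^(3/2).
Substituting back, u = 3*z**2 - 4*z - 1.

8*(3*z**2 - 4*z - 1)**(3/2)/3 + C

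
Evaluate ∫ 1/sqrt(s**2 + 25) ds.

Substitute s = 5·tan(θ), so ds = 5·sec(θ)^2 dθ and the radical becomes sqrt(s**2 + 25) = 5·sec(θ) by the Pythagorean identity.
Integrate the resulting trig expression in θ, then back-substitute tan(θ) = s/5, sec(θ) = sqrt(s**2 + 25)/5 (absorbing any constant into C).

log(s + sqrt(s**2 + 25)) + C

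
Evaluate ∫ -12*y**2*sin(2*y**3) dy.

2*cos(2*y**3) + C

Let u = 2*y**3, so du = (6*y**2) dy.
Rewriting, the integral becomes -2·∫ sin(u) du = -2·-cos(u).
Substituting back, u = 2*y**3.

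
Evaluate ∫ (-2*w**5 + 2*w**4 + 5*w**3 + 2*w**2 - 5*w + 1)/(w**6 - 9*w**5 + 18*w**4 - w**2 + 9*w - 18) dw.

Factor the denominator: (w - 6)*(w - 3)*(w - 1)*(w + 1)*(w**2 + 1).
Partial-fraction decomposition: (39*w - 25)/(148*(w**2 + 1)) - 1/(16*(w + 1)) + 3/(40*(w - 1)) + 37/(48*(w - 3)) - 1691/(555*(w - 6)).
Integrate each term; A/(w−a) gives A·log|w−a|; the (Bw+D)/(w²+p²) term gives a log and an atan.

-1691*log(w - 6)/555 + 37*log(w - 3)/48 + 3*log(w - 1)/40 - log(w + 1)/16 + 39*log(w**2 + 1)/296 - 25*atan(w)/148 + C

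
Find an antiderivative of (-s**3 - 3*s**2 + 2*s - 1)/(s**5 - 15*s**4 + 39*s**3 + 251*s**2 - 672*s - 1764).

Factor the denominator: (s - 7)**2*(s - 6)*(s + 2)*(s + 3).
Partial-fraction decomposition: -7/(900*(s + 3)) + 1/(72*(s + 2)) - 313/(72*(s - 6)) + 3907/(900*(s - 7)) - 53/(10*(s - 7)**2).
Integrate each term; A/(s−a) gives A·log|s−a|; A/(s−a)² gives −A/(s−a).

3907*log(s - 7)/900 - 313*log(s - 6)/72 + log(s + 2)/72 - 7*log(s + 3)/900 + 53/(10*s - 70) + C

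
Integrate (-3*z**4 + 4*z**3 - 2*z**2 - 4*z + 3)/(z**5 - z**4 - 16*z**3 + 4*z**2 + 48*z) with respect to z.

Factor the denominator: z*(z - 4)*(z - 2)*(z + 2)*(z + 3).
Partial-fraction decomposition: -118/(35*(z + 3)) + 77/(48*(z + 2)) + 29/(80*(z - 2)) - 557/(336*(z - 4)) + 1/(16*z).
Integrate each term: A/(z−a) contributes A·log|z−a|.

log(z)/16 - 557*log(z - 4)/336 + 29*log(z - 2)/80 + 77*log(z + 2)/48 - 118*log(z + 3)/35 + C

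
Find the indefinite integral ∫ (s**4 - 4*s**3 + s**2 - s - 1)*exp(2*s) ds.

Use integration by parts with u = s**4 - 4*s**3 + s**2 - s - 1, dv = exp(2*s) ds, so v = exp(2*s)/2.
Apply parts 4 times (tabular method): alternate signs, differentiate u down to 0, integrate dv up.

(2*s**4 - 12*s**3 + 20*s**2 - 22*s + 9)*exp(2*s)/4 + C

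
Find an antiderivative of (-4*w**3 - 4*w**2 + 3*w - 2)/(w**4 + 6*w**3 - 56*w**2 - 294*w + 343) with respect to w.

-1549*log(w - 7)/1176 + 7*log(w - 1)/384 - 16941*log(w + 7)/6272 - 1153/(112*w + 784) + C

Factor the denominator: (w - 7)*(w - 1)*(w + 7)**2.
Partial-fraction decomposition: -16941/(6272*(w + 7)) + 1153/(112*(w + 7)**2) + 7/(384*(w - 1)) - 1549/(1176*(w - 7)).
Integrate each term; A/(w−a) gives A·log|w−a|; A/(w−a)² gives −A/(w−a).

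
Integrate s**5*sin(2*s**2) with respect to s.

Let u = s², du = 2s ds; rewrite as (1/2)∫ u^2·sin(2u) du.
Now integrate by parts 2 times.

-s**4*cos(2*s**2)/4 + s**2*sin(2*s**2)/4 + cos(2*s**2)/8 + C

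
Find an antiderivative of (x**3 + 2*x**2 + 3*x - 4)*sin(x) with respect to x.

-x**3*cos(x) + 3*x**2*sin(x) - 2*x**2*cos(x) + 4*x*sin(x) + 3*x*cos(x) - 3*sin(x) + 8*cos(x) + C

Use integration by parts with u = x**3 + 2*x**2 + 3*x - 4, dv = sin(x) dx, so v = -cos(x).
Apply parts 3 times (tabular method): alternate signs, differentiate u down to 0, integrate dv up.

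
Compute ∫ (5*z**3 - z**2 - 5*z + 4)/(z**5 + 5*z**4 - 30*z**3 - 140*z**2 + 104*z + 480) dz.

193*log(z - 5)/693 - 5*log(z - 2)/96 - 15*log(z + 2)/112 + 13*log(z + 4)/9 - 541*log(z + 6)/352 + C

Factor the denominator: (z - 5)*(z - 2)*(z + 2)*(z + 4)*(z + 6).
Partial-fraction decomposition: -541/(352*(z + 6)) + 13/(9*(z + 4)) - 15/(112*(z + 2)) - 5/(96*(z - 2)) + 193/(693*(z - 5)).
Integrate each term: A/(z−a) contributes A·log|z−a|.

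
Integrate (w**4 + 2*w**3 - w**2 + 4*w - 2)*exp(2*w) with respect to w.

Use integration by parts with u = w**4 + 2*w**3 - w**2 + 4*w - 2, dv = exp(2*w) dw, so v = exp(2*w)/2.
Apply parts 4 times (tabular method): alternate signs, differentiate u down to 0, integrate dv up.

(2*w**4 - 2*w**2 + 10*w - 9)*exp(2*w)/4 + C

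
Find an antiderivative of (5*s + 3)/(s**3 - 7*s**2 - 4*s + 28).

38*log(s - 7)/45 - 13*log(s - 2)/20 - 7*log(s + 2)/36 + C

Factor the denominator: (s - 7)*(s - 2)*(s + 2).
Partial-fraction decomposition: -7/(36*(s + 2)) - 13/(20*(s - 2)) + 38/(45*(s - 7)).
Integrate each term: A/(s−a) contributes A·log|s−a|.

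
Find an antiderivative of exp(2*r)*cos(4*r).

exp(2*r)*sin(4*r)/5 + exp(2*r)*cos(4*r)/10 + C

Let I denote the integral. Integrate by parts with u = cos(4*r), dv = exp(2*r) dr, so v = exp(2*r)/2: I = exp(2*r)*cos(4*r)/2 + 2·∫ exp(2*r)*sin(4*r) dr.
Apply parts again with u = sin(4*r), dv = exp(2*r) dr: ∫ exp(2*r)*sin(4*r) dr = exp(2*r)*sin(4*r)/2 − 2·I. Substituting back brings back I: I = exp(2*r)*sin(4*r) + exp(2*r)*cos(4*r)/2 − 4·I.
Solving for I: (1 + 4)·I equals the remaining terms, so I = (1/5)·(exp(2*r)*sin(4*r) + exp(2*r)*cos(4*r)/2).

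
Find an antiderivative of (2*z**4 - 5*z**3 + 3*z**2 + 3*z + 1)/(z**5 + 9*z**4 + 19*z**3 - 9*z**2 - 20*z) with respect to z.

-log(z)/20 + log(z - 1)/15 + log(z + 1)/3 - 869*log(z + 4)/60 + 242*log(z + 5)/15 + C

Factor the denominator: z*(z - 1)*(z + 1)*(z + 4)*(z + 5).
Partial-fraction decomposition: 242/(15*(z + 5)) - 869/(60*(z + 4)) + 1/(3*(z + 1)) + 1/(15*(z - 1)) - 1/(20*z).
Integrate each term: A/(z−a) contributes A·log|z−a|.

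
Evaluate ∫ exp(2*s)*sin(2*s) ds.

Let I denote the integral. Integrate by parts with u = sin(2*s), dv = exp(2*s) ds, so v = exp(2*s)/2: I = exp(2*s)*sin(2*s)/2 − ∫ exp(2*s)*cos(2*s) ds.
Apply parts again with u = cos(2*s), dv = exp(2*s) ds: ∫ exp(2*s)*cos(2*s) ds = exp(2*s)*cos(2*s)/2 + I. Substituting back brings back I: I = exp(2*s)*sin(2*s)/2 - exp(2*s)*cos(2*s)/2 − I.
Solving for I: (1 + 1)·I equals the remaining terms, so I = (1/2)·(exp(2*s)*sin(2*s)/2 - exp(2*s)*cos(2*s)/2).

exp(2*s)*sin(2*s)/4 - exp(2*s)*cos(2*s)/4 + C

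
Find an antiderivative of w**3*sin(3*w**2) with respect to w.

-w**2*cos(3*w**2)/6 + sin(3*w**2)/18 + C

Let u = w², du = 2w dw; rewrite as (1/2)∫ u^1·sin(3u) du.
Now integrate by parts 1 time.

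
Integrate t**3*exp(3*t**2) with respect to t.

Let u = t², du = 2t dt; rewrite as (1/2)∫ u^1·exp(3u) du.
Now integrate by parts 1 time.

(3*t**2 - 1)*exp(3*t**2)/18 + C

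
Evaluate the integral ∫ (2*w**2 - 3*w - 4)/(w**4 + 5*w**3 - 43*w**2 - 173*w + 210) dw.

Factor the denominator: (w - 6)*(w - 1)*(w + 5)*(w + 7).
Partial-fraction decomposition: -115/(208*(w + 7)) + 61/(132*(w + 5)) + 1/(48*(w - 1)) + 10/(143*(w - 6)).
Integrate each term: A/(w−a) contributes A·log|w−a|.

10*log(w - 6)/143 + log(w - 1)/48 + 61*log(w + 5)/132 - 115*log(w + 7)/208 + C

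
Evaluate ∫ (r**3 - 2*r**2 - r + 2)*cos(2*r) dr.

r**3*sin(2*r)/2 - r**2*sin(2*r) + 3*r**2*cos(2*r)/4 - 5*r*sin(2*r)/4 - r*cos(2*r) + 3*sin(2*r)/2 - 5*cos(2*r)/8 + C

Use integration by parts with u = r**3 - 2*r**2 - r + 2, dv = cos(2*r) dr, so v = sin(2*r)/2.
Apply parts 3 times (tabular method): alternate signs, differentiate u down to 0, integrate dv up.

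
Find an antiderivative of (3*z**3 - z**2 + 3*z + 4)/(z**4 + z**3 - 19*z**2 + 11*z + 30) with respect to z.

Factor the denominator: (z - 3)*(z - 2)*(z + 1)*(z + 5).
Partial-fraction decomposition: 411/(224*(z + 5)) - 1/(16*(z + 1)) - 10/(7*(z - 2)) + 85/(32*(z - 3)).
Integrate each term: A/(z−a) contributes A·log|z−a|.

85*log(z - 3)/32 - 10*log(z - 2)/7 - log(z + 1)/16 + 411*log(z + 5)/224 + C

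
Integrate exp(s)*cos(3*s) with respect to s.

3*exp(s)*sin(3*s)/10 + exp(s)*cos(3*s)/10 + C

Let I denote the integral. Integrate by parts with u = cos(3*s), dv = exp(s) ds, so v = exp(s): I = exp(s)*cos(3*s) + 3·∫ exp(s)*sin(3*s) ds.
Apply parts again with u = sin(3*s), dv = exp(s) ds: ∫ exp(s)*sin(3*s) ds = exp(s)*sin(3*s) − 3·I. Substituting back brings back I: I = 3*exp(s)*sin(3*s) + exp(s)*cos(3*s) − 9·I.
Solving for I: (1 + 9)·I equals the remaining terms, so I = (1/10)·(3*exp(s)*sin(3*s) + exp(s)*cos(3*s)).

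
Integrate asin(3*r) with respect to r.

r*asin(3*r) + sqrt(-9*r**2 + 1)/3 + C

Use integration by parts with u = arcsin(3*r), dv = dr.
Then du = 3/sqrt(-9*r**2 + 1) dr.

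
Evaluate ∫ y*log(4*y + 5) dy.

y**2*log(4*y + 5)/2 - y**2/4 + 5*y/8 - 25*log(4*y + 5)/32 + C

Use integration by parts with u = log(4*y + 5), dv = y dy.
Then du = 4/(4*y + 5) dy and v = y**2/2.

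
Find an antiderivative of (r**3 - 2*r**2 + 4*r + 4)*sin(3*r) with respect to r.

Use integration by parts with u = r**3 - 2*r**2 + 4*r + 4, dv = sin(3*r) dr, so v = -cos(3*r)/3.
Apply parts 3 times (tabular method): alternate signs, differentiate u down to 0, integrate dv up.

-r**3*cos(3*r)/3 + r**2*sin(3*r)/3 + 2*r**2*cos(3*r)/3 - 4*r*sin(3*r)/9 - 10*r*cos(3*r)/9 + 10*sin(3*r)/27 - 40*cos(3*r)/27 + C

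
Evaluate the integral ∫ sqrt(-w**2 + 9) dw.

w*sqrt(-w**2 + 9)/2 + 9*asin(w/3)/2 + C

Substitute w = 3·sin(θ), so dw = 3·cos(θ) dθ and the radical becomes sqrt(-w**2 + 9) = 3·cos(θ) by the Pythagorean identity.
Integrate the resulting trig expression in θ, then back-substitute θ = asin(w/3), sin(θ) = w/3, cos(θ) = sqrt(-w**2 + 9)/3 (absorbing any constant into C).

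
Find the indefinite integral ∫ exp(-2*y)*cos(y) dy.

Let I denote the integral. Integrate by parts with u = cos(y), dv = exp(-2*y) dy, so v = -exp(-2*y)/2: I = -exp(-2*y)*cos(y)/2 − (1/2)·∫ exp(-2*y)*sin(y) dy.
Apply parts again with u = sin(y), dv = exp(-2*y) dy: ∫ exp(-2*y)*sin(y) dy = -exp(-2*y)*sin(y)/2 + (1/2)·I. Substituting back brings back I: I = exp(-2*y)*sin(y)/4 - exp(-2*y)*cos(y)/2 − (1/4)·I.
Solving for I: (1 + 1/4)·I equals the remaining terms, so I = (4/5)·(exp(-2*y)*sin(y)/4 - exp(-2*y)*cos(y)/2).

exp(-2*y)*sin(y)/5 - 2*exp(-2*y)*cos(y)/5 + C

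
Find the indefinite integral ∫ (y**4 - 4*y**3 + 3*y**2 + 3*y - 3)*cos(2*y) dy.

Use integration by parts with u = y**4 - 4*y**3 + 3*y**2 + 3*y - 3, dv = cos(2*y) dy, so v = sin(2*y)/2.
Apply parts 4 times (tabular method): alternate signs, differentiate u down to 0, integrate dv up.

y**4*sin(2*y)/2 - 2*y**3*sin(2*y) + y**3*cos(2*y) - 3*y**2*cos(2*y) + 9*y*sin(2*y)/2 - 3*sin(2*y)/2 + 9*cos(2*y)/4 + C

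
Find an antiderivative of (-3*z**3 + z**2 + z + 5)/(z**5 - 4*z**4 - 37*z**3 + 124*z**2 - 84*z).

Factor the denominator: z*(z - 7)*(z - 2)*(z - 1)*(z + 6).
Partial-fraction decomposition: 683/(4368*(z + 6)) + 2/(21*(z - 1)) + 13/(80*(z - 2)) - 484/(1365*(z - 7)) - 5/(84*z).
Integrate each term: A/(z−a) contributes A·log|z−a|.

-5*log(z)/84 - 484*log(z - 7)/1365 + 13*log(z - 2)/80 + 2*log(z - 1)/21 + 683*log(z + 6)/4368 + C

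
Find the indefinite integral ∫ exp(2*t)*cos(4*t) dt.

Let I denote the integral. Integrate by parts with u = cos(4*t), dv = exp(2*t) dt, so v = exp(2*t)/2: I = exp(2*t)*cos(4*t)/2 + 2·∫ exp(2*t)*sin(4*t) dt.
Apply parts again with u = sin(4*t), dv = exp(2*t) dt: ∫ exp(2*t)*sin(4*t) dt = exp(2*t)*sin(4*t)/2 − 2·I. Substituting back brings back I: I = exp(2*t)*sin(4*t) + exp(2*t)*cos(4*t)/2 − 4·I.
Solving for I: (1 + 4)·I equals the remaining terms, so I = (1/5)·(exp(2*t)*sin(4*t) + exp(2*t)*cos(4*t)/2).

exp(2*t)*sin(4*t)/5 + exp(2*t)*cos(4*t)/10 + C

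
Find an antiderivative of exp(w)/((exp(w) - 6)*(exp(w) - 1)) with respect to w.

log(exp(w) - 6)/5 - log(exp(w) - 1)/5 + C

Let u = e^w, du = e^w dw.
The integral becomes ∫ du/((u-1)(u-6)); decompose into partial fractions.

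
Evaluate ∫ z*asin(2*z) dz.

z**2*asin(2*z)/2 + z*sqrt(-4*z**2 + 1)/8 - asin(2*z)/16 + C

Use integration by parts with u = arcsin(2*z), dv = z dz.
Then du = 2/sqrt(-4*z**2 + 1) dz.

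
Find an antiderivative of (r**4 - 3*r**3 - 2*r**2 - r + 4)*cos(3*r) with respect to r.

r**4*sin(3*r)/3 - r**3*sin(3*r) + 4*r**3*cos(3*r)/9 - 10*r**2*sin(3*r)/9 - r**2*cos(3*r) + r*sin(3*r)/3 - 20*r*cos(3*r)/27 + 128*sin(3*r)/81 + cos(3*r)/9 + C

Use integration by parts with u = r**4 - 3*r**3 - 2*r**2 - r + 4, dv = cos(3*r) dr, so v = sin(3*r)/3.
Apply parts 4 times (tabular method): alternate signs, differentiate u down to 0, integrate dv up.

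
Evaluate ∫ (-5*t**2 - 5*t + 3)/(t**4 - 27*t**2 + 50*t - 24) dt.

Factor the denominator: (t - 4)*(t - 1)**2*(t + 6).
Partial-fraction decomposition: 3/(10*(t + 6)) + 7/(9*(t - 1)) + 1/(3*(t - 1)**2) - 97/(90*(t - 4)).
Integrate each term; A/(t−a) gives A·log|t−a|; A/(t−a)² gives −A/(t−a).

-97*log(t - 4)/90 + 7*log(t - 1)/9 + 3*log(t + 6)/10 - 1/(3*t - 3) + C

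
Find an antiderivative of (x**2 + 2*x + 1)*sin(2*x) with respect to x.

-x**2*cos(2*x)/2 + x*sin(2*x)/2 - x*cos(2*x) + sin(2*x)/2 - cos(2*x)/4 + C

Use integration by parts with u = x**2 + 2*x + 1, dv = sin(2*x) dx, so v = -cos(2*x)/2.
Apply parts 2 times (tabular method): alternate signs, differentiate u down to 0, integrate dv up.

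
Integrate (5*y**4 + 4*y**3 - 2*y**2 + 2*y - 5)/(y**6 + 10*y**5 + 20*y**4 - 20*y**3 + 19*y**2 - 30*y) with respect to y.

Factor the denominator: y*(y - 1)*(y + 5)*(y + 6)*(y**2 + 1).
Partial-fraction decomposition: (29*y + 11)/(481*(y**2 + 1)) - 5527/(1554*(y + 6)) + 128/(39*(y + 5)) + 1/(21*(y - 1)) + 1/(6*y).
Integrate each term; A/(y−a) gives A·log|y−a|; the (By+D)/(y²+p²) term gives a log and an atan.

log(y)/6 + log(y - 1)/21 + 128*log(y + 5)/39 - 5527*log(y + 6)/1554 + 29*log(y**2 + 1)/962 + 11*atan(y)/481 + C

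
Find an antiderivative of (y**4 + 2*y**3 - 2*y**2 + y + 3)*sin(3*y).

-y**4*cos(3*y)/3 + 4*y**3*sin(3*y)/9 - 2*y**3*cos(3*y)/3 + 2*y**2*sin(3*y)/3 + 10*y**2*cos(3*y)/9 - 20*y*sin(3*y)/27 + y*cos(3*y)/9 - sin(3*y)/27 - 101*cos(3*y)/81 + C

Use integration by parts with u = y**4 + 2*y**3 - 2*y**2 + y + 3, dv = sin(3*y) dy, so v = -cos(3*y)/3.
Apply parts 4 times (tabular method): alternate signs, differentiate u down to 0, integrate dv up.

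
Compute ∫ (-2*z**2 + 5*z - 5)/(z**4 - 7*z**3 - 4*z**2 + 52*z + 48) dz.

-47*log(z - 6)/112 + 17*log(z - 4)/60 - 12*log(z + 1)/35 + 23*log(z + 2)/48 + C

Factor the denominator: (z - 6)*(z - 4)*(z + 1)*(z + 2).
Partial-fraction decomposition: 23/(48*(z + 2)) - 12/(35*(z + 1)) + 17/(60*(z - 4)) - 47/(112*(z - 6)).
Integrate each term: A/(z−a) contributes A·log|z−a|.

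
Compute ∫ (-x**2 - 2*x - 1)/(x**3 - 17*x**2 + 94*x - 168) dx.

-64*log(x - 7)/3 + 49*log(x - 6)/2 - 25*log(x - 4)/6 + C

Factor the denominator: (x - 7)*(x - 6)*(x - 4).
Partial-fraction decomposition: -25/(6*(x - 4)) + 49/(2*(x - 6)) - 64/(3*(x - 7)).
Integrate each term: A/(x−a) contributes A·log|x−a|.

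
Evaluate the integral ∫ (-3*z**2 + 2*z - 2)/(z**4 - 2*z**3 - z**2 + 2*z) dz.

-log(z) - 5*log(z - 2)/3 + 3*log(z - 1)/2 + 7*log(z + 1)/6 + C

Factor the denominator: z*(z - 2)*(z - 1)*(z + 1).
Partial-fraction decomposition: 7/(6*(z + 1)) + 3/(2*(z - 1)) - 5/(3*(z - 2)) - 1/z.
Integrate each term: A/(z−a) contributes A·log|z−a|.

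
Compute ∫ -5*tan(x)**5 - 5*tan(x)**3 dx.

Let u = tan(x), so du = (tan(x)**2 + 1) dx.
Rewriting, the integral becomes -5·∫ u^3 du = -5·u^4/4.
Substituting back, u = tan(x).

-5*tan(x)**4/4 + C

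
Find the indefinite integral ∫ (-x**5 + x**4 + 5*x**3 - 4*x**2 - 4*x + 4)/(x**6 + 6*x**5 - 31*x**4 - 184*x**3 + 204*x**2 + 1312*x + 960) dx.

-5819*log(x - 4)/30375 + log(x + 1)/500 - log(x + 2)/108 + 3049*log(x + 5)/972 - 1969*log(x + 6)/500 + 131/(675*x - 2700) + C

Factor the denominator: (x - 4)**2*(x + 1)*(x + 2)*(x + 5)*(x + 6).
Partial-fraction decomposition: -1969/(500*(x + 6)) + 3049/(972*(x + 5)) - 1/(108*(x + 2)) + 1/(500*(x + 1)) - 5819/(30375*(x - 4)) - 131/(675*(x - 4)**2).
Integrate each term; A/(x−a) gives A·log|x−a|; A/(x−a)² gives −A/(x−a).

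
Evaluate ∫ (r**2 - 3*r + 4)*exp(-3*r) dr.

(-9*r**2 + 21*r - 29)*exp(-3*r)/27 + C

Use integration by parts with u = r**2 - 3*r + 4, dv = exp(-3*r) dr, so v = -exp(-3*r)/3.
Apply parts 2 times (tabular method): alternate signs, differentiate u down to 0, integrate dv up.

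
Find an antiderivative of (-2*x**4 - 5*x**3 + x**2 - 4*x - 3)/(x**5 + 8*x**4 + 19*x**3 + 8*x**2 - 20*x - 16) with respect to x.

-13*log(x - 1)/90 - 5*log(x + 1)/6 + 61*log(x + 2)/36 - 163*log(x + 4)/60 - 17/(6*x + 12) + C

Factor the denominator: (x - 1)*(x + 1)*(x + 2)**2*(x + 4).
Partial-fraction decomposition: -163/(60*(x + 4)) + 61/(36*(x + 2)) + 17/(6*(x + 2)**2) - 5/(6*(x + 1)) - 13/(90*(x - 1)).
Integrate each term; A/(x−a) gives A·log|x−a|; A/(x−a)² gives −A/(x−a).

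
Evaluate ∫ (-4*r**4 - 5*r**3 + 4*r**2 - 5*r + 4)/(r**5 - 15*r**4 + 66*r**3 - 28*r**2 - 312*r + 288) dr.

22349*log(r - 6)/1600 - 18*log(r - 4) + 2*log(r - 1)/75 + log(r + 2)/192 + 3073/(40*r - 240) + C

Factor the denominator: (r - 6)**2*(r - 4)*(r - 1)*(r + 2).
Partial-fraction decomposition: 1/(192*(r + 2)) + 2/(75*(r - 1)) - 18/(r - 4) + 22349/(1600*(r - 6)) - 3073/(40*(r - 6)**2).
Integrate each term; A/(r−a) gives A·log|r−a|; A/(r−a)² gives −A/(r−a).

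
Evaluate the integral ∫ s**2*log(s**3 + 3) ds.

s**3*log(s**3 + 3)/3 - s**3/3 + log(s**3 + 3) + C

Let u = s**3 + 3, so du = (3*s**2) ds.
The integral becomes (1/3)·∫ log(u) du; integrate by parts with u′=log(u), dv′=du.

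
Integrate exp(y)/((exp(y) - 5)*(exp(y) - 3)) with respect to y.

Let u = e^y, du = e^y dy.
The integral becomes ∫ du/((u-3)(u-5)); decompose into partial fractions.

log(exp(y) - 5)/2 - log(exp(y) - 3)/2 + C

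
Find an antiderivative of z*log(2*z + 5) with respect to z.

z**2*log(2*z + 5)/2 - z**2/4 + 5*z/4 - 25*log(2*z + 5)/8 + C

Use integration by parts with u = log(2*z + 5), dv = z dz.
Then du = 2/(2*z + 5) dz and v = z**2/2.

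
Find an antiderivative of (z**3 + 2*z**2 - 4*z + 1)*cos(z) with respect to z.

Use integration by parts with u = z**3 + 2*z**2 - 4*z + 1, dv = cos(z) dz, so v = sin(z).
Apply parts 3 times (tabular method): alternate signs, differentiate u down to 0, integrate dv up.

z**3*sin(z) + 2*z**2*sin(z) + 3*z**2*cos(z) - 10*z*sin(z) + 4*z*cos(z) - 3*sin(z) - 10*cos(z) + C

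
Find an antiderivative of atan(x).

Use integration by parts with u = arctan(x), dv = dx.
Then du = 1/(x**2 + 1) dx.

x*atan(x) - log(x**2 + 1)/2 + C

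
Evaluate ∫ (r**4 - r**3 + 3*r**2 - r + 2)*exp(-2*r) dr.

(-4*r**4 - 4*r**3 - 18*r**2 - 14*r - 15)*exp(-2*r)/8 + C

Use integration by parts with u = r**4 - r**3 + 3*r**2 - r + 2, dv = exp(-2*r) dr, so v = -exp(-2*r)/2.
Apply parts 4 times (tabular method): alternate signs, differentiate u down to 0, integrate dv up.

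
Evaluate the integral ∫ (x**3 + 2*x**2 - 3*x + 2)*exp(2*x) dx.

(4*x**3 + 2*x**2 - 14*x + 15)*exp(2*x)/8 + C

Use integration by parts with u = x**3 + 2*x**2 - 3*x + 2, dv = exp(2*x) dx, so v = exp(2*x)/2.
Apply parts 3 times (tabular method): alternate signs, differentiate u down to 0, integrate dv up.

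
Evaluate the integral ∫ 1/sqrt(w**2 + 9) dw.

log(w + sqrt(w**2 + 9)) + C

Substitute w = 3·tan(θ), so dw = 3·sec(θ)^2 dθ and the radical becomes sqrt(w**2 + 9) = 3·sec(θ) by the Pythagorean identity.
Integrate the resulting trig expression in θ, then back-substitute tan(θ) = w/3, sec(θ) = sqrt(w**2 + 9)/3 (absorbing any constant into C).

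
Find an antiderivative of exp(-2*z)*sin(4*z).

-exp(-2*z)*sin(4*z)/10 - exp(-2*z)*cos(4*z)/5 + C

Let I denote the integral. Integrate by parts with u = sin(4*z), dv = exp(-2*z) dz, so v = -exp(-2*z)/2: I = -exp(-2*z)*sin(4*z)/2 + 2·∫ exp(-2*z)*cos(4*z) dz.
Apply parts again with u = cos(4*z), dv = exp(-2*z) dz: ∫ exp(-2*z)*cos(4*z) dz = -exp(-2*z)*cos(4*z)/2 − 2·I. Substituting back brings back I: I = -exp(-2*z)*sin(4*z)/2 - exp(-2*z)*cos(4*z) − 4·I.
Solving for I: (1 + 4)·I equals the remaining terms, so I = (1/5)·(-exp(-2*z)*sin(4*z)/2 - exp(-2*z)*cos(4*z)).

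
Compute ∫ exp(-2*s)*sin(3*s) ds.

-2*exp(-2*s)*sin(3*s)/13 - 3*exp(-2*s)*cos(3*s)/13 + C

Let I denote the integral. Integrate by parts with u = sin(3*s), dv = exp(-2*s) ds, so v = -exp(-2*s)/2: I = -exp(-2*s)*sin(3*s)/2 + (3/2)·∫ exp(-2*s)*cos(3*s) ds.
Apply parts again with u = cos(3*s), dv = exp(-2*s) ds: ∫ exp(-2*s)*cos(3*s) ds = -exp(-2*s)*cos(3*s)/2 − (3/2)·I. Substituting back brings back I: I = -exp(-2*s)*sin(3*s)/2 - 3*exp(-2*s)*cos(3*s)/4 − (9/4)·I.
Solving for I: (1 + 9/4)·I equals the remaining terms, so I = (4/13)·(-exp(-2*s)*sin(3*s)/2 - 3*exp(-2*s)*cos(3*s)/4).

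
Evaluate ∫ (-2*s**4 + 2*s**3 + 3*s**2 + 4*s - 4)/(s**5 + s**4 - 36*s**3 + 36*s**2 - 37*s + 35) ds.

Factor the denominator: (s - 5)*(s - 1)*(s + 7)*(s**2 + 1).
Partial-fraction decomposition: -(137*s + 191)/(1300*(s**2 + 1)) - 1791/(1600*(s + 7)) - 3/(64*(s - 1)) - 303/(416*(s - 5)).
Integrate each term; A/(s−a) gives A·log|s−a|; the (Bs+D)/(s²+p²) term gives a log and an atan.

-303*log(s - 5)/416 - 3*log(s - 1)/64 - 1791*log(s + 7)/1600 - 137*log(s**2 + 1)/2600 - 191*atan(s)/1300 + C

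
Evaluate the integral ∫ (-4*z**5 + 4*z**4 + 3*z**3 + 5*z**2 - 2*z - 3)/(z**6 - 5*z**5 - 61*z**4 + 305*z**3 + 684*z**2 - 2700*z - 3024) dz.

-666563*log(z - 6)/894348 - 2811*log(z - 4)/1540 - 3*log(z + 1)/980 + 421*log(z + 3)/1512 - 25353*log(z + 7)/14872 + 8369/(546*z - 3276) + C

Factor the denominator: (z - 6)**2*(z - 4)*(z + 1)*(z + 3)*(z + 7).
Partial-fraction decomposition: -25353/(14872*(z + 7)) + 421/(1512*(z + 3)) - 3/(980*(z + 1)) - 2811/(1540*(z - 4)) - 666563/(894348*(z - 6)) - 8369/(546*(z - 6)**2).
Integrate each term; A/(z−a) gives A·log|z−a|; A/(z−a)² gives −A/(z−a).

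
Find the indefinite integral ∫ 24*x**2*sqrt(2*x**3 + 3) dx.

Let u = 2*x**3 + 3, so du = (6*x**2) dx.
Rewriting, the integral becomes 4·∫ √u du = 4·(2/3)u^(3/2).
Substituting back, u = 2*x**3 + 3.

8*(2*x**3 + 3)**(3/2)/3 + C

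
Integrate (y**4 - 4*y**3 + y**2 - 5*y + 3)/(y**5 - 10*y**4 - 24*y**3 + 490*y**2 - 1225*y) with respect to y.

Factor the denominator: y*(y - 7)*(y - 5)**2*(y + 7).
Partial-fraction decomposition: 965/(3528*(y + 7)) - 3491/(1800*(y - 5)) - 16/(15*(y - 5)**2) + 523/(196*(y - 7)) - 3/(1225*y).
Integrate each term; A/(y−a) gives A·log|y−a|; A/(y−a)² gives −A/(y−a).

-3*log(y)/1225 + 523*log(y - 7)/196 - 3491*log(y - 5)/1800 + 965*log(y + 7)/3528 + 16/(15*y - 75) + C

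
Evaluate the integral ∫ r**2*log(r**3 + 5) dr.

r**3*log(r**3 + 5)/3 - r**3/3 + 5*log(r**3 + 5)/3 + C

Let u = r**3 + 5, so du = (3*r**2) dr.
The integral becomes (1/3)·∫ log(u) du; integrate by parts with u′=log(u), dv′=du.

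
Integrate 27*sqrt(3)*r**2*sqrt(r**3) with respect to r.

Let u = 3*r**3, so du = (9*r**2) dr.
Rewriting, the integral becomes 3·∫ √u du = 3·(2/3)u^(3/2).
Substituting back, u = 3*r**3.

6*sqrt(3)*(r**3)**(3/2) + C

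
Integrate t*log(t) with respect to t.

Use integration by parts with u = log(t), dv = t dt.
Then du = 1/t dt and v = t**2/2.

t**2*log(t)/2 - t**2/4 + C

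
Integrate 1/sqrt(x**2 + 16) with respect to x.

log(x + sqrt(x**2 + 16)) + C

Substitute x = 4·tan(θ), so dx = 4·sec(θ)^2 dθ and the radical becomes sqrt(x**2 + 16) = 4·sec(θ) by the Pythagorean identity.
Integrate the resulting trig expression in θ, then back-substitute tan(θ) = x/4, sec(θ) = sqrt(x**2 + 16)/4 (absorbing any constant into C).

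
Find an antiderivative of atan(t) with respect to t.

t*atan(t) - log(t**2 + 1)/2 + C

Use integration by parts with u = arctan(t), dv = dt.
Then du = 1/(t**2 + 1) dt.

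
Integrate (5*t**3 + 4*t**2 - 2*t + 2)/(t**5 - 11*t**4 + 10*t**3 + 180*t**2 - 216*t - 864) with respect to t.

-11075*log(t - 6)/5184 + 9*log(t - 4)/4 + 3*log(t + 2)/64 - 13*log(t + 3)/81 - 607/(72*t - 432) + C

Factor the denominator: (t - 6)**2*(t - 4)*(t + 2)*(t + 3).
Partial-fraction decomposition: -13/(81*(t + 3)) + 3/(64*(t + 2)) + 9/(4*(t - 4)) - 11075/(5184*(t - 6)) + 607/(72*(t - 6)**2).
Integrate each term; A/(t−a) gives A·log|t−a|; A/(t−a)² gives −A/(t−a).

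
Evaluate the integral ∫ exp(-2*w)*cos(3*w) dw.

3*exp(-2*w)*sin(3*w)/13 - 2*exp(-2*w)*cos(3*w)/13 + C

Let I denote the integral. Integrate by parts with u = cos(3*w), dv = exp(-2*w) dw, so v = -exp(-2*w)/2: I = -exp(-2*w)*cos(3*w)/2 − (3/2)·∫ exp(-2*w)*sin(3*w) dw.
Apply parts again with u = sin(3*w), dv = exp(-2*w) dw: ∫ exp(-2*w)*sin(3*w) dw = -exp(-2*w)*sin(3*w)/2 + (3/2)·I. Substituting back brings back I: I = 3*exp(-2*w)*sin(3*w)/4 - exp(-2*w)*cos(3*w)/2 − (9/4)·I.
Solving for I: (1 + 9/4)·I equals the remaining terms, so I = (4/13)·(3*exp(-2*w)*sin(3*w)/4 - exp(-2*w)*cos(3*w)/2).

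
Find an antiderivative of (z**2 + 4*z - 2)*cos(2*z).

z**2*sin(2*z)/2 + 2*z*sin(2*z) + z*cos(2*z)/2 - 5*sin(2*z)/4 + cos(2*z) + C

Use integration by parts with u = z**2 + 4*z - 2, dv = cos(2*z) dz, so v = sin(2*z)/2.
Apply parts 2 times (tabular method): alternate signs, differentiate u down to 0, integrate dv up.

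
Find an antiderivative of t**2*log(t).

Use integration by parts with u = log(t), dv = t**2 dt.
Then du = 1/t dt and v = t**3/3.

t**3*log(t)/3 - t**3/9 + C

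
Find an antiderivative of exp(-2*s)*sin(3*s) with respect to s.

-2*exp(-2*s)*sin(3*s)/13 - 3*exp(-2*s)*cos(3*s)/13 + C

Let I denote the integral. Integrate by parts with u = sin(3*s), dv = exp(-2*s) ds, so v = -exp(-2*s)/2: I = -exp(-2*s)*sin(3*s)/2 + (3/2)·∫ exp(-2*s)*cos(3*s) ds.
Apply parts again with u = cos(3*s), dv = exp(-2*s) ds: ∫ exp(-2*s)*cos(3*s) ds = -exp(-2*s)*cos(3*s)/2 − (3/2)·I. Substituting back brings back I: I = -exp(-2*s)*sin(3*s)/2 - 3*exp(-2*s)*cos(3*s)/4 − (9/4)·I.
Solving for I: (1 + 9/4)·I equals the remaining terms, so I = (4/13)·(-exp(-2*s)*sin(3*s)/2 - 3*exp(-2*s)*cos(3*s)/4).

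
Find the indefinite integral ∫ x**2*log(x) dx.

Use integration by parts with u = log(x), dv = x**2 dx.
Then du = 1/x dx and v = x**3/3.

x**3*log(x)/3 - x**3/9 + C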